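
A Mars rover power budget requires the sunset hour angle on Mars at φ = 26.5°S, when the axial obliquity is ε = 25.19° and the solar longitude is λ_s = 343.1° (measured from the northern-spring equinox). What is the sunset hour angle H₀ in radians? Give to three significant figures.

Solar declination: sin δ = sin ε · sin λ_s = sin 25.19° × sin 343.1° = -0.12373, so δ = -7.107°.
cos H₀ = −tan φ · tan δ = −tan(-26.5°) × tan(-7.107°) = -0.0622, so H₀ = 1.6330 rad = 93.56°.

H₀ = 1.63 rad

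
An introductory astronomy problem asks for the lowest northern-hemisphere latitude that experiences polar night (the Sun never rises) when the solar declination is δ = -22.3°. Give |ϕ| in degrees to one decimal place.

Polar night requires cos h₀ = −tan ϕ tan δ ≥ 1, i.e. tan ϕ tan δ ≤ −1.
The boundary is |tan ϕ| · |tan δ| = 1, so |ϕ| = 90° − |δ| = 90° − 22.3° = 67.7° in the northern hemisphere.

|ϕ| = 67.7°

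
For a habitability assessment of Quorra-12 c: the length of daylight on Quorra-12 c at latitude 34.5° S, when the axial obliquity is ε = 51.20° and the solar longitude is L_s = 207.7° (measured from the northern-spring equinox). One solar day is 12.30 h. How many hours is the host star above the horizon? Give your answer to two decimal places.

7.21 h

Solar declination: sin δ = sin ε · sin L_s = sin 51.20° × sin 207.7° = -0.36227, so δ = -21.240°.
cos h₀ = −tan ϕ · tan δ = −tan(-34.5°) × tan(-21.240°) = -0.2671, so h₀ = 1.8412 rad = 105.49°.
Daylight = 2h₀/(2π) × 12.30 h = (1.8412/π) × 12.30 = 7.21 h.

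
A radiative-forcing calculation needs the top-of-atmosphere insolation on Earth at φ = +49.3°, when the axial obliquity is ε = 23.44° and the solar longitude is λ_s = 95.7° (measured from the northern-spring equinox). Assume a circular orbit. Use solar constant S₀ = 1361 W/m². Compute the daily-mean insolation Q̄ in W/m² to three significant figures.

Q̄ ≈ 497 W/m²

Solar declination: sin δ = sin ε · sin λ_s = sin 23.44° × sin 95.7° = 0.39582, so δ = +23.317°.
cos H₀ = −tan(+49.3°) tan(+23.317°) = -0.5011, H₀ = 2.0957 rad.
Bracket: H₀ sin φ sin δ + cos φ cos δ sin H₀ = 2.0957×0.75813×0.39582 + 0.65210×0.91833×0.86538 = 0.628884 + 0.518227 = 1.147111.
Q̄ = (S₀/π) × [bracket] = (1361/π) × 1.147111 = 497.0 W/m².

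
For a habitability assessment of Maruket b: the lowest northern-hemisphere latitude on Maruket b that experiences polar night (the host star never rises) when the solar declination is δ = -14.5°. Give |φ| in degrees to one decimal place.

|φ| = 75.5°

Polar night requires cos H₀ = −tan φ tan δ ≥ 1, i.e. tan φ tan δ ≤ −1.
The boundary is |tan φ| · |tan δ| = 1, so |φ| = 90° − |δ| = 90° − 14.5° = 75.5° in the northern hemisphere.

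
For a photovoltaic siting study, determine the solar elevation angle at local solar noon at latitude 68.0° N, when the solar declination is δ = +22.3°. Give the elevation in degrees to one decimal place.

At local noon the hour angle is zero, so the zenith angle equals |φ − δ| = |+68.0° − (+22.300°)| = 45.700°.
Elevation = 90° − 45.700° = 44.3°.

44.3°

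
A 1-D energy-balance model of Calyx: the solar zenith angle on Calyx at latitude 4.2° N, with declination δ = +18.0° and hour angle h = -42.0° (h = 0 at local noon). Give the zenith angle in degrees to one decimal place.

θ_z = 43.3°

cos θ_z = sin φ sin δ + cos φ cos δ cos h = 0.022632 + 0.704875 = 0.727507.
θ_z = arccos(0.727507) = 43.3°.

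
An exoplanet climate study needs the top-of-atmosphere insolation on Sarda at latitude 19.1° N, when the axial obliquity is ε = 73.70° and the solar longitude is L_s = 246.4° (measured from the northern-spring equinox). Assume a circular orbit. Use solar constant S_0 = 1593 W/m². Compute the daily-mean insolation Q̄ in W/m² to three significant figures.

Q̄ ≈ 47.3 W/m²

Solar declination: sin δ = sin ε · sin L_s = sin 73.70° × sin 246.4° = -0.87953, so δ = -61.586°.
cos h₀ = −tan(+19.1°) tan(-61.586°) = 0.6401, h₀ = 0.8762 rad.
Bracket: h₀ sin ϕ sin δ + cos ϕ cos δ sin h₀ = 0.8762×0.32722×-0.87953 + 0.94495×0.47584×0.76833 = -0.252170 + 0.345476 = 0.093306.
Q̄ = (S_0/π) × [bracket] = (1593/π) × 0.093306 = 47.31 W/m².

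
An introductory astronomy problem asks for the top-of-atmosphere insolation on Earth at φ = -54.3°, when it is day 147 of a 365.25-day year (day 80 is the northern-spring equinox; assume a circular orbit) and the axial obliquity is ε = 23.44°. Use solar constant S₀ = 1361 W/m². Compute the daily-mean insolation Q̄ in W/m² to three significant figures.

Solar longitude: λ_s = 360° × (147 − 80)/365.25 = 66.037°.
sin δ = sin 23.44° × sin 66.037° = 0.36350, so δ = +21.315°.
cos H₀ = −tan(-54.3°) tan(+21.315°) = 0.5430, H₀ = 0.9968 rad.
Bracket: H₀ sin φ sin δ + cos φ cos δ sin H₀ = 0.9968×-0.81208×0.36350 + 0.58354×0.93159×0.83972 = -0.294246 + 0.456489 = 0.162243.
Q̄ = (S₀/π) × [bracket] = (1361/π) × 0.162243 = 70.29 W/m².

Q̄ ≈ 70.3 W/m²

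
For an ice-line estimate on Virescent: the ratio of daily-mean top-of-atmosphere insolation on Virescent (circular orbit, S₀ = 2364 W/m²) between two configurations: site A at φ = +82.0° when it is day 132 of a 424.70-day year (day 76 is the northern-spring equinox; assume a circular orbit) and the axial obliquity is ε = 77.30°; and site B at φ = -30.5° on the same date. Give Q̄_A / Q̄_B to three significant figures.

— Configuration A (φ=+82.0°):
Solar longitude: λ_s = 360° × (132 − 76)/424.70 = 47.469°.
sin δ = sin 77.30° × sin 47.469° = 0.71888, so δ = +45.962°.
cos H₀ = −tan(+82.0°) tan(+45.962°) = -7.3584 ≤ −1 ⇒ polar day, H₀ = π.
Bracket: H₀ sin φ sin δ + cos φ cos δ sin H₀ = 3.1416×0.99027×0.71888 + 0.13917×0.69513×0.00000 = 2.236459 + 0.000000 = 2.236459.
Q̄ = (S₀/π) × [bracket] = (2364/π) × 2.236459 = 1682.9 W/m².
— Configuration B (φ=-30.5°):
cos H₀ = −tan(-30.5°) tan(+45.962°) = 0.6092, H₀ = 0.9158 rad.
Bracket: H₀ sin φ sin δ + cos φ cos δ sin H₀ = 0.9158×-0.50754×0.71888 + 0.86163×0.69513×0.79304 = -0.334139 + 0.474987 = 0.140848.
Q̄ = (S₀/π) × [bracket] = (2364/π) × 0.140848 = 105.99 W/m².
Ratio Q̄_A / Q̄_B = 1682.9 / 105.99 = 15.88.

Q̄_A / Q̄_B ≈ 15.9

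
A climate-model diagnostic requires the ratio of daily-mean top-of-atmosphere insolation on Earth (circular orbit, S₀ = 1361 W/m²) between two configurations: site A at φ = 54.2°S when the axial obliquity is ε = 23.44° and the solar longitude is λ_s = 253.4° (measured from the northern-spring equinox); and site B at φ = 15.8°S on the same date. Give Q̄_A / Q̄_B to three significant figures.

— Configuration A (φ=-54.2°):
Solar declination: sin δ = sin ε · sin λ_s = sin 23.44° × sin 253.4° = -0.38121, so δ = -22.409°.
cos H₀ = −tan(-54.2°) tan(-22.409°) = -0.5717, H₀ = 2.1794 rad.
Bracket: H₀ sin φ sin δ + cos φ cos δ sin H₀ = 2.1794×-0.81106×-0.38121 + 0.58496×0.92449×0.82044 = 0.673836 + 0.443685 = 1.117521.
Q̄ = (S₀/π) × [bracket] = (1361/π) × 1.117521 = 484.13 W/m².
— Configuration B (φ=-15.8°):
cos H₀ = −tan(-15.8°) tan(-22.409°) = -0.1167, H₀ = 1.6877 rad.
Bracket: H₀ sin φ sin δ + cos φ cos δ sin H₀ = 1.6877×-0.27228×-0.38121 + 0.96222×0.92449×0.99317 = 0.175176 + 0.883487 = 1.058663.
Q̄ = (S₀/π) × [bracket] = (1361/π) × 1.058663 = 458.63 W/m².
Ratio Q̄_A / Q̄_B = 484.13 / 458.63 = 1.056.

Q̄_A / Q̄_B ≈ 1.06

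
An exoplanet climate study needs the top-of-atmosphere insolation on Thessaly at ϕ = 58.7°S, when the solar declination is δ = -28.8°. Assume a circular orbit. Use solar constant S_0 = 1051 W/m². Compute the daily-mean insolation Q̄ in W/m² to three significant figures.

Q̄ ≈ 437 W/m²

cos h₀ = −tan(-58.7°) tan(-28.800°) = -0.9042, h₀ = 2.7003 rad.
Bracket: h₀ sin ϕ sin δ + cos ϕ cos δ sin h₀ = 2.7003×-0.85446×-0.48175 + 0.51952×0.87631×0.42714 = 1.111541 + 0.194460 = 1.306001.
Q̄ = (S_0/π) × [bracket] = (1051/π) × 1.306001 = 436.9 W/m².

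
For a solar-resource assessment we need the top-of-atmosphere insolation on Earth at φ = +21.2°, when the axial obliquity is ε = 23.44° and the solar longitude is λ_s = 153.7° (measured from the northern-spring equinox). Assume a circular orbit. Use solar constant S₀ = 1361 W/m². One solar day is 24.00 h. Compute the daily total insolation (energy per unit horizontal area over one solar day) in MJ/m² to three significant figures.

38.2 MJ/m²

Solar declination: sin δ = sin ε · sin λ_s = sin 23.44° × sin 153.7° = 0.17625, so δ = +10.151°.
cos H₀ = −tan(+21.2°) tan(+10.151°) = -0.0694, H₀ = 1.6403 rad.
Bracket: H₀ sin φ sin δ + cos φ cos δ sin H₀ = 1.6403×0.36162×0.17625 + 0.93232×0.98435×0.99759 = 0.104545 + 0.915517 = 1.020062.
Q̄ = (S₀/π) × [bracket] = (1361/π) × 1.020062 = 441.91 W/m².
Daily total = Q̄ × 24.00 h × 3600 s/h = 441.91 × 24.00 × 3600 / 10⁶ = 38.18 MJ/m².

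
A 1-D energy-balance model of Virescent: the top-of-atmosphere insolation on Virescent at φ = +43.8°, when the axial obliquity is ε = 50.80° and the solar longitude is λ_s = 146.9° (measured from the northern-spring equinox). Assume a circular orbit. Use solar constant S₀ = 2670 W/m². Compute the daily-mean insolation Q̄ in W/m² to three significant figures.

Q̄ ≈ 1.00e+03 W/m²

Solar declination: sin δ = sin ε · sin λ_s = sin 50.80° × sin 146.9° = 0.42320, so δ = +25.037°.
cos H₀ = −tan(+43.8°) tan(+25.037°) = -0.4479, H₀ = 2.0352 rad.
Bracket: H₀ sin φ sin δ + cos φ cos δ sin H₀ = 2.0352×0.69214×0.42320 + 0.72176×0.90604×0.89407 = 0.596138 + 0.584671 = 1.180809.
Q̄ = (S₀/π) × [bracket] = (2670/π) × 1.180809 = 1004 W/m².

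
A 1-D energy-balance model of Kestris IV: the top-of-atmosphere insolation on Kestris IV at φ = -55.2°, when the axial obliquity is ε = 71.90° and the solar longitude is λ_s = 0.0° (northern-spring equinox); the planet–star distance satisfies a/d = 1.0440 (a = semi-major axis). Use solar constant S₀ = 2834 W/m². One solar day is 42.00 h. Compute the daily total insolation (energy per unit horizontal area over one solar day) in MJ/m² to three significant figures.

Solar declination: sin δ = sin ε · sin λ_s = sin 71.90° × sin 0.0° = 0.00000, so δ = +0.000°.
cos H₀ = −tan(-55.2°) tan(+0.000°) = 0.0000, H₀ = 1.5708 rad.
Bracket: H₀ sin φ sin δ + cos φ cos δ sin H₀ = 1.5708×-0.82115×0.00000 + 0.57071×1.00000×1.00000 = -0.000000 + 0.570710 = 0.570710.
Inverse-square distance factor (a/d)² = 1.0440² = 1.089936.
Q̄ = (S₀/π) × 1.089936 × [bracket] = (2834/π) × 1.089936 × 0.570710 = 561.13 W/m².
Daily total = Q̄ × 42.00 h × 3600 s/h = 561.13 × 42.00 × 3600 / 10⁶ = 84.84 MJ/m².

84.8 MJ/m²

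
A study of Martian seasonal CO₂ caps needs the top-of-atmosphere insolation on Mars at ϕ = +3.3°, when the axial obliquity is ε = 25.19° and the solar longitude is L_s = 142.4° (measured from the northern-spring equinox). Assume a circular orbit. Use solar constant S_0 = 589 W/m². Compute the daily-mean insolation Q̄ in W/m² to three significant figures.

Q̄ ≈ 185 W/m²

Solar declination: sin δ = sin ε · sin L_s = sin 25.19° × sin 142.4° = 0.25969, so δ = +15.052°.
cos h₀ = −tan(+3.3°) tan(+15.052°) = -0.0155, h₀ = 1.5863 rad.
Bracket: h₀ sin ϕ sin δ + cos ϕ cos δ sin h₀ = 1.5863×0.05756×0.25969 + 0.99834×0.96569×0.99988 = 0.023712 + 0.963971 = 0.987683.
Q̄ = (S_0/π) × [bracket] = (589/π) × 0.987683 = 185.2 W/m².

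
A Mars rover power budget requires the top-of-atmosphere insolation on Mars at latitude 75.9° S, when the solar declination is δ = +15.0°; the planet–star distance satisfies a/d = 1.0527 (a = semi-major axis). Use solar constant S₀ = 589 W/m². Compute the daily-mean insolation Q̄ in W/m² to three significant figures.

cos H₀ = −tan(-75.9°) tan(+15.000°) = 1.0668 ≥ 1 ⇒ polar night, H₀ = 0 and Q̄ = 0.
Inverse-square distance factor (a/d)² = 1.0527² = 1.108177.

Q̄ ≈ 0.00 W/m²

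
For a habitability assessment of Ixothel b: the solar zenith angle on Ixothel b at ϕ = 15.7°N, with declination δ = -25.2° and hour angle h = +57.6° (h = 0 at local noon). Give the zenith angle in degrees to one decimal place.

cos θ_z = sin ϕ sin δ + cos ϕ cos δ cos h = -0.115216 + 0.466742 = 0.351526.
θ_z = arccos(0.351526) = 69.4°.

θ_z = 69.4°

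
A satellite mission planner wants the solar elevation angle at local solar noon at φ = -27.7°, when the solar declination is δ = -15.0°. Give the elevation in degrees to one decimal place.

77.3°

At local noon the hour angle is zero, so the zenith angle equals |φ − δ| = |-27.7° − (-15.000°)| = 12.700°.
Elevation = 90° − 12.700° = 77.3°.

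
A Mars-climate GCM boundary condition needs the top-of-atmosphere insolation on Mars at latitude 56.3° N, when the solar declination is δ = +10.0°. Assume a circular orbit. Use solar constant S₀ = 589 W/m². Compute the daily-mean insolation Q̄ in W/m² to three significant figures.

cos H₀ = −tan(+56.3°) tan(+10.000°) = -0.2644, H₀ = 1.8384 rad.
Bracket: H₀ sin φ sin δ + cos φ cos δ sin H₀ = 1.8384×0.83195×0.17365 + 0.55484×0.98481×0.96442 = 0.265590 + 0.526971 = 0.792561.
Q̄ = (S₀/π) × [bracket] = (589/π) × 0.792561 = 148.6 W/m².

Q̄ ≈ 149 W/m²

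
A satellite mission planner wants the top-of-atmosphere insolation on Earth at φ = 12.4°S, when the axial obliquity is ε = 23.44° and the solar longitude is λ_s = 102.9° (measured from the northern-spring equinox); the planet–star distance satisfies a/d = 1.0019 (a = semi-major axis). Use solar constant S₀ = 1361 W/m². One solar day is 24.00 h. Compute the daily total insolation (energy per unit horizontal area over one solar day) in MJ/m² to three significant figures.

Solar declination: sin δ = sin ε · sin λ_s = sin 23.44° × sin 102.9° = 0.38775, so δ = +22.814°.
cos H₀ = −tan(-12.4°) tan(+22.814°) = 0.0925, H₀ = 1.4782 rad.
Bracket: H₀ sin φ sin δ + cos φ cos δ sin H₀ = 1.4782×-0.21474×0.38775 + 0.97667×0.92177×0.99571 = -0.123083 + 0.896403 = 0.773320.
Inverse-square distance factor (a/d)² = 1.0019² = 1.003804.
Q̄ = (S₀/π) × 1.003804 × [bracket] = (1361/π) × 1.003804 × 0.773320 = 336.29 W/m².
Daily total = Q̄ × 24.00 h × 3600 s/h = 336.29 × 24.00 × 3600 / 10⁶ = 29.06 MJ/m².

29.1 MJ/m²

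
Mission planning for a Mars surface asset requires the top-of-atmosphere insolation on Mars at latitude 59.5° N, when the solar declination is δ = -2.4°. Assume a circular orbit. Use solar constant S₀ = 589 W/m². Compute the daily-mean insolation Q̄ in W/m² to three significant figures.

cos H₀ = −tan(+59.5°) tan(-2.400°) = 0.0712, H₀ = 1.4996 rad.
Bracket: H₀ sin φ sin δ + cos φ cos δ sin H₀ = 1.4996×0.86163×-0.04188 + 0.50754×0.99912×0.99747 = -0.054113 + 0.505810 = 0.451697.
Q̄ = (S₀/π) × [bracket] = (589/π) × 0.451697 = 84.69 W/m².

Q̄ ≈ 84.7 W/m²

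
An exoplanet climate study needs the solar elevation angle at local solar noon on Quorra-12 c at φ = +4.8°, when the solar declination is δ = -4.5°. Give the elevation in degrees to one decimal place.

80.7°

At local noon the hour angle is zero, so the zenith angle equals |φ − δ| = |+4.8° − (-4.500°)| = 9.300°.
Elevation = 90° − 9.300° = 80.7°.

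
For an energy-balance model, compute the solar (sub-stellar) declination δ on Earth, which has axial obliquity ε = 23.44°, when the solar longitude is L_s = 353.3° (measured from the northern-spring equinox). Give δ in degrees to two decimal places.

sin δ = sin ε · sin L_s = sin 23.44° × sin 353.3° = -0.046410.
δ = arcsin(-0.046410) = -2.66°.

δ = -2.66°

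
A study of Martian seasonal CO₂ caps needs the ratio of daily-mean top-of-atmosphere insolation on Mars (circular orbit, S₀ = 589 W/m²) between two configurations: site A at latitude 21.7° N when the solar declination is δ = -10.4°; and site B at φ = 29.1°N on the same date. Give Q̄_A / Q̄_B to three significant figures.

— Configuration A (φ=+21.7°):
cos H₀ = −tan(+21.7°) tan(-10.400°) = 0.0730, H₀ = 1.4977 rad.
Bracket: H₀ sin φ sin δ + cos φ cos δ sin H₀ = 1.4977×0.36975×-0.18052 + 0.92913×0.98357×0.99733 = -0.099967 + 0.911424 = 0.811457.
Q̄ = (S₀/π) × [bracket] = (589/π) × 0.811457 = 152.14 W/m².
— Configuration B (φ=+29.1°):
cos H₀ = −tan(+29.1°) tan(-10.400°) = 0.1022, H₀ = 1.4685 rad.
Bracket: H₀ sin φ sin δ + cos φ cos δ sin H₀ = 1.4685×0.48634×-0.18052 + 0.87377×0.98357×0.99477 = -0.128926 + 0.854919 = 0.725993.
Q̄ = (S₀/π) × [bracket] = (589/π) × 0.725993 = 136.11 W/m².
Ratio Q̄_A / Q̄_B = 152.14 / 136.11 = 1.118.

Q̄_A / Q̄_B ≈ 1.12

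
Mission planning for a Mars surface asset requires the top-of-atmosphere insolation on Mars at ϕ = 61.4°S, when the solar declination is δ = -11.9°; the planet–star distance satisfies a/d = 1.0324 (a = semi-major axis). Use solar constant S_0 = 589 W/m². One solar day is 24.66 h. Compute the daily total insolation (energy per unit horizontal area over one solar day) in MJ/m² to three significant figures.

14.0 MJ/m²

cos h₀ = −tan(-61.4°) tan(-11.900°) = -0.3865, h₀ = 1.9676 rad.
Bracket: h₀ sin ϕ sin δ + cos ϕ cos δ sin h₀ = 1.9676×-0.87798×-0.20620 + 0.47869×0.97851×0.92228 = 0.356213 + 0.431999 = 0.788212.
Inverse-square distance factor (a/d)² = 1.0324² = 1.065850.
Q̄ = (S_0/π) × 1.065850 × [bracket] = (589/π) × 1.065850 × 0.788212 = 157.51 W/m².
Daily total = Q̄ × 24.66 h × 3600 s/h = 157.51 × 24.66 × 3600 / 10⁶ = 13.98 MJ/m².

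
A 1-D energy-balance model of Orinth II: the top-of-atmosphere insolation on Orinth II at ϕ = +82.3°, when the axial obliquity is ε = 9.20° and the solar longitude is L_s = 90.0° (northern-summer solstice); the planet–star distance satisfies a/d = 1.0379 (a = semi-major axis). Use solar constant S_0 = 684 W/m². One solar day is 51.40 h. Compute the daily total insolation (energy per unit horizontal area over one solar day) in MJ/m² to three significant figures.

21.6 MJ/m²

Solar declination: sin δ = sin ε · sin L_s = sin 9.20° × sin 90.0° = 0.15988, so δ = +9.200°.
cos h₀ = −tan(+82.3°) tan(+9.200°) = -1.1979 ≤ −1 ⇒ polar day, h₀ = π.
Bracket: h₀ sin ϕ sin δ + cos ϕ cos δ sin h₀ = 3.1416×0.99098×0.15988 + 0.13399×0.98714×0.00000 = 0.497748 + 0.000000 = 0.497748.
Inverse-square distance factor (a/d)² = 1.0379² = 1.077236.
Q̄ = (S_0/π) × 1.077236 × [bracket] = (684/π) × 1.077236 × 0.497748 = 116.74 W/m².
Daily total = Q̄ × 51.40 h × 3600 s/h = 116.74 × 51.40 × 3600 / 10⁶ = 21.60 MJ/m².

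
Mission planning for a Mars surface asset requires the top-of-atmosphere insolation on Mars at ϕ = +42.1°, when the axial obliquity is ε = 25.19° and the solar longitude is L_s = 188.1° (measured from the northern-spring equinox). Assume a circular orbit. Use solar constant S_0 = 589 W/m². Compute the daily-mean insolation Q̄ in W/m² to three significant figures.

Solar declination: sin δ = sin ε · sin L_s = sin 25.19° × sin 188.1° = -0.05997, so δ = -3.438°.
cos h₀ = −tan(+42.1°) tan(-3.438°) = 0.0543, h₀ = 1.5165 rad.
Bracket: h₀ sin ϕ sin δ + cos ϕ cos δ sin h₀ = 1.5165×0.67043×-0.05997 + 0.74198×0.99820×0.99853 = -0.060972 + 0.739556 = 0.678584.
Q̄ = (S_0/π) × [bracket] = (589/π) × 0.678584 = 127.2 W/m².

Q̄ ≈ 127 W/m²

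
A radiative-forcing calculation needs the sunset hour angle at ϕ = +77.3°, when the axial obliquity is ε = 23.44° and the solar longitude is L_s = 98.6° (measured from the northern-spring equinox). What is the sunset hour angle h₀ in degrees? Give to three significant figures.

h₀ = 180°

Solar declination: sin δ = sin ε · sin L_s = sin 23.44° × sin 98.6° = 0.39332, so δ = +23.161°.
Sunrise equation: cos h₀ = −tan ϕ · tan δ = -1.8983 ≤ −1, so the Sun never sets (polar day) and h₀ = π.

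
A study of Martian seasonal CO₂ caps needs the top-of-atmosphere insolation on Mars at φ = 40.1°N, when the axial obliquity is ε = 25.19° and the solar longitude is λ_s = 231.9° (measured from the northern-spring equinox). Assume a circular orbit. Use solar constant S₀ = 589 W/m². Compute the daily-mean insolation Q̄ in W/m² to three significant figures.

Solar declination: sin δ = sin ε · sin λ_s = sin 25.19° × sin 231.9° = -0.33494, so δ = -19.569°.
cos H₀ = −tan(+40.1°) tan(-19.569°) = 0.2993, H₀ = 1.2668 rad.
Bracket: H₀ sin φ sin δ + cos φ cos δ sin H₀ = 1.2668×0.64412×-0.33494 + 0.76492×0.94224×0.95415 = -0.273301 + 0.687692 = 0.414391.
Q̄ = (S₀/π) × [bracket] = (589/π) × 0.414391 = 77.69 W/m².

Q̄ ≈ 77.7 W/m²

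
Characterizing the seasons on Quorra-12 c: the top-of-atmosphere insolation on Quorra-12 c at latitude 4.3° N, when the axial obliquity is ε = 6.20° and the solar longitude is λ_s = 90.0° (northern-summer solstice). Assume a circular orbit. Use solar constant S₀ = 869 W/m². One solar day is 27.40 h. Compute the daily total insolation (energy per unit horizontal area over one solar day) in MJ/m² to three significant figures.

Solar declination: sin δ = sin ε · sin λ_s = sin 6.20° × sin 90.0° = 0.10800, so δ = +6.200°.
cos H₀ = −tan(+4.3°) tan(+6.200°) = -0.0082, H₀ = 1.5790 rad.
Bracket: H₀ sin φ sin δ + cos φ cos δ sin H₀ = 1.5790×0.07498×0.10800 + 0.99719×0.99415×0.99997 = 0.012786 + 0.991327 = 1.004113.
Q̄ = (S₀/π) × [bracket] = (869/π) × 1.004113 = 277.75 W/m².
Daily total = Q̄ × 27.40 h × 3600 s/h = 277.75 × 27.40 × 3600 / 10⁶ = 27.40 MJ/m².

27.4 MJ/m²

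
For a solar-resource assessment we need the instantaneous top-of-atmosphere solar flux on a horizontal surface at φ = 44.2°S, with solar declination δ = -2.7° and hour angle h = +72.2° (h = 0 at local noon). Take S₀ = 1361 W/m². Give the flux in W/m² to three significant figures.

cos θ_z = sin φ sin δ + cos φ cos δ cos h = 0.032841 + 0.218913 = 0.251754.
Flux = S₀ · cos θ_z = 1361 × 0.251754 = 342.6 W/m².

343 W/m²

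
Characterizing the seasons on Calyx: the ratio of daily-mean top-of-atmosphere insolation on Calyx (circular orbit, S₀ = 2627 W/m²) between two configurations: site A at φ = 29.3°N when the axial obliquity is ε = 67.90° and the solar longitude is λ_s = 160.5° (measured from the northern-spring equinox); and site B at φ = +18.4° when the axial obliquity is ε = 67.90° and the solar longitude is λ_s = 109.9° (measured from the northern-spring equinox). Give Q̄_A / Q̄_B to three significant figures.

— Configuration A (φ=+29.3°):
Solar declination: sin δ = sin ε · sin λ_s = sin 67.90° × sin 160.5° = 0.30928, so δ = +18.016°.
cos H₀ = −tan(+29.3°) tan(+18.016°) = -0.1825, H₀ = 1.7543 rad.
Bracket: H₀ sin φ sin δ + cos φ cos δ sin H₀ = 1.7543×0.48938×0.30928 + 0.87207×0.95097×0.98320 = 0.265523 + 0.815380 = 1.080903.
Q̄ = (S₀/π) × [bracket] = (2627/π) × 1.080903 = 903.85 W/m².
— Configuration B (φ=+18.4°):
Solar declination: sin δ = sin ε · sin λ_s = sin 67.90° × sin 109.9° = 0.87120, so δ = +60.599°.
cos H₀ = −tan(+18.4°) tan(+60.599°) = -0.5903, H₀ = 2.2023 rad.
Bracket: H₀ sin φ sin δ + cos φ cos δ sin H₀ = 2.2023×0.31565×0.87120 + 0.94888×0.49092×0.80715 = 0.605620 + 0.375990 = 0.981610.
Q̄ = (S₀/π) × [bracket] = (2627/π) × 0.981610 = 820.82 W/m².
Ratio Q̄_A / Q̄_B = 903.85 / 820.82 = 1.101.

Q̄_A / Q̄_B ≈ 1.10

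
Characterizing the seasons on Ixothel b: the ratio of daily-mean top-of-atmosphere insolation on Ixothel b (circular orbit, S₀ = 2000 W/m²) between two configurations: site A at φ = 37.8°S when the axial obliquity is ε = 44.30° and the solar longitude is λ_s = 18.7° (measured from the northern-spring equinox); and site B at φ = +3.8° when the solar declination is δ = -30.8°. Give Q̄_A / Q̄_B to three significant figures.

— Configuration A (φ=-37.8°):
Solar declination: sin δ = sin ε · sin λ_s = sin 44.30° × sin 18.7° = 0.22392, so δ = +12.939°.
cos H₀ = −tan(-37.8°) tan(+12.939°) = 0.1782, H₀ = 1.3916 rad.
Bracket: H₀ sin φ sin δ + cos φ cos δ sin H₀ = 1.3916×-0.61291×0.22392 + 0.79016×0.97461×0.98399 = -0.190987 + 0.757769 = 0.566782.
Q̄ = (S₀/π) × [bracket] = (2000/π) × 0.566782 = 360.82 W/m².
— Configuration B (φ=+3.8°):
cos H₀ = −tan(+3.8°) tan(-30.800°) = 0.0396, H₀ = 1.5312 rad.
Bracket: H₀ sin φ sin δ + cos φ cos δ sin H₀ = 1.5312×0.06627×-0.51204 + 0.99780×0.85896×0.99922 = -0.051958 + 0.856402 = 0.804444.
Q̄ = (S₀/π) × [bracket] = (2000/π) × 0.804444 = 512.12 W/m².
Ratio Q̄_A / Q̄_B = 360.82 / 512.12 = 0.7046.

Q̄_A / Q̄_B ≈ 0.705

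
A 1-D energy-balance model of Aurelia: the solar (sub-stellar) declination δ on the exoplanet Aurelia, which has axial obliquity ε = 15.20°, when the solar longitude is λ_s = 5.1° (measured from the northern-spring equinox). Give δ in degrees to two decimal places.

δ = +1.34°

sin δ = sin ε · sin λ_s = sin 15.20° × sin 5.1° = 0.023307.
δ = arcsin(0.023307) = +1.34°.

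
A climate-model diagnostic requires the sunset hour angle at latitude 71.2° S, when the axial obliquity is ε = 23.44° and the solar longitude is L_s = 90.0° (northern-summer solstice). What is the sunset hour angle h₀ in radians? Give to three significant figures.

h₀ = 0.00 rad

Solar declination: sin δ = sin ε · sin L_s = sin 23.44° × sin 90.0° = 0.39779, so δ = +23.440°.
cos h₀ = −tan ϕ · tan δ = 1.2736 ≥ 1, so the Sun never rises (polar night) and h₀ = 0.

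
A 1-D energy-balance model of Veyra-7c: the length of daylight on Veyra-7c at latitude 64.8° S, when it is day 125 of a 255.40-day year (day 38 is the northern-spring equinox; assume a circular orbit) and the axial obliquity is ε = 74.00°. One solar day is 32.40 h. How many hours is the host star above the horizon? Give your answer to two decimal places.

0.00 h

Solar longitude: λ_s = 360° × (125 − 38)/255.40 = 122.631°.
sin δ = sin 74.00° × sin 122.631° = 0.80954, so δ = +54.051°.
cos H₀ = −tan φ · tan δ = 2.9304 ≥ 1, so the host star never rises (polar night) and H₀ = 0.
Daylight = 2H₀/(2π) × 32.40 h = (0.0000/π) × 32.40 = 0.00 h.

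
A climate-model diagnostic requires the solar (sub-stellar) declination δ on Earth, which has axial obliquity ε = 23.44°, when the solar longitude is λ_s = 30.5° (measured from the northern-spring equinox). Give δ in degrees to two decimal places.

δ = +11.65°

sin δ = sin ε · sin λ_s = sin 23.44° × sin 30.5° = 0.201893.
δ = arcsin(0.201893) = +11.65°.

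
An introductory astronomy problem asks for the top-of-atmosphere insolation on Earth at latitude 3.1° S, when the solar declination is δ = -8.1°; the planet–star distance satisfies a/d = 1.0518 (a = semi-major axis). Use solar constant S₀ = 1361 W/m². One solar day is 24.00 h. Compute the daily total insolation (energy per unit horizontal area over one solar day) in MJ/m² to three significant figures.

41.4 MJ/m²

cos H₀ = −tan(-3.1°) tan(-8.100°) = -0.0077, H₀ = 1.5785 rad.
Bracket: H₀ sin φ sin δ + cos φ cos δ sin H₀ = 1.5785×-0.05408×-0.14090 + 0.99854×0.99002×0.99997 = 0.012028 + 0.988545 = 1.000573.
Inverse-square distance factor (a/d)² = 1.0518² = 1.106283.
Q̄ = (S₀/π) × 1.106283 × [bracket] = (1361/π) × 1.106283 × 1.000573 = 479.54 W/m².
Daily total = Q̄ × 24.00 h × 3600 s/h = 479.54 × 24.00 × 3600 / 10⁶ = 41.43 MJ/m².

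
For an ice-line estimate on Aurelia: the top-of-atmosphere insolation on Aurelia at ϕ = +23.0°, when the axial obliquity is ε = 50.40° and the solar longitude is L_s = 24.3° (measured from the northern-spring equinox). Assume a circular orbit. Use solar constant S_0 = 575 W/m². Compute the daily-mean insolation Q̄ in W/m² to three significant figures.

Solar declination: sin δ = sin ε · sin L_s = sin 50.40° × sin 24.3° = 0.31708, so δ = +18.486°.
cos h₀ = −tan(+23.0°) tan(+18.486°) = -0.1419, h₀ = 1.7132 rad.
Bracket: h₀ sin ϕ sin δ + cos ϕ cos δ sin h₀ = 1.7132×0.39073×0.31708 + 0.92050×0.94840×0.98988 = 0.212253 + 0.864167 = 1.076420.
Q̄ = (S_0/π) × [bracket] = (575/π) × 1.076420 = 197.0 W/m².

Q̄ ≈ 197 W/m²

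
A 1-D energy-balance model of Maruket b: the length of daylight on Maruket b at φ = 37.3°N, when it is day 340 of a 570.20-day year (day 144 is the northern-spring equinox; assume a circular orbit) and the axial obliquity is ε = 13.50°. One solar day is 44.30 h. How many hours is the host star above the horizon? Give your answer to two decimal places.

Solar longitude: λ_s = 360° × (340 − 144)/570.20 = 123.746°.
sin δ = sin 13.50° × sin 123.746° = 0.19411, so δ = +11.193°.
cos H₀ = −tan φ · tan δ = −tan(+37.3°) × tan(+11.193°) = -0.1507, so H₀ = 1.7221 rad = 98.67°.
Daylight = 2H₀/(2π) × 44.30 h = (1.7221/π) × 44.30 = 24.28 h.

24.28 h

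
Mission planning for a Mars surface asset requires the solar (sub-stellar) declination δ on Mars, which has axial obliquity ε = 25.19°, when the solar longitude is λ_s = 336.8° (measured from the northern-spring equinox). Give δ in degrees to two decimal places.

sin δ = sin ε · sin λ_s = sin 25.19° × sin 336.8° = -0.167670.
δ = arcsin(-0.167670) = -9.65°.

δ = -9.65°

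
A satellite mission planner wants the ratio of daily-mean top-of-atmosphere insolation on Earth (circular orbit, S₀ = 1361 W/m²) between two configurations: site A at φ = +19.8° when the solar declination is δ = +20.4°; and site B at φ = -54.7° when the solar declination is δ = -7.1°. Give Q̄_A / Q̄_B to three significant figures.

Q̄_A / Q̄_B ≈ 1.45

— Configuration A (φ=+19.8°):
cos H₀ = −tan(+19.8°) tan(+20.400°) = -0.1339, H₀ = 1.7051 rad.
Bracket: H₀ sin φ sin δ + cos φ cos δ sin H₀ = 1.7051×0.33874×0.34857 + 0.94088×0.93728×0.99100 = 0.201329 + 0.873931 = 1.075260.
Q̄ = (S₀/π) × [bracket] = (1361/π) × 1.075260 = 465.82 W/m².
— Configuration B (φ=-54.7°):
cos H₀ = −tan(-54.7°) tan(-7.100°) = -0.1759, H₀ = 1.7476 rad.
Bracket: H₀ sin φ sin δ + cos φ cos δ sin H₀ = 1.7476×-0.81614×-0.12360 + 0.57786×0.99233×0.98440 = 0.176289 + 0.564482 = 0.740771.
Q̄ = (S₀/π) × [bracket] = (1361/π) × 0.740771 = 320.92 W/m².
Ratio Q̄_A / Q̄_B = 465.82 / 320.92 = 1.452.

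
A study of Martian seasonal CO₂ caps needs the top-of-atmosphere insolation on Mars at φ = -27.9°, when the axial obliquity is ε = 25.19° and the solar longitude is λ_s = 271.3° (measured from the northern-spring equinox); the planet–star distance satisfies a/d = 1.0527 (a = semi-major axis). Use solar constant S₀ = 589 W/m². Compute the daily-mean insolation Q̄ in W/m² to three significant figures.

Q̄ ≈ 236 W/m²

Solar declination: sin δ = sin ε · sin λ_s = sin 25.19° × sin 271.3° = -0.42551, so δ = -25.183°.
cos H₀ = −tan(-27.9°) tan(-25.183°) = -0.2490, H₀ = 1.8224 rad.
Bracket: H₀ sin φ sin δ + cos φ cos δ sin H₀ = 1.8224×-0.46793×-0.42551 + 0.88377×0.90495×0.96851 = 0.362856 + 0.774583 = 1.137439.
Inverse-square distance factor (a/d)² = 1.0527² = 1.108177.
Q̄ = (S₀/π) × 1.108177 × [bracket] = (589/π) × 1.108177 × 1.137439 = 236.3 W/m².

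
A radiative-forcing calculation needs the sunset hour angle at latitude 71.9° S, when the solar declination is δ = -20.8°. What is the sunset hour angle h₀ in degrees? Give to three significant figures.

h₀ = 180°

Sunrise equation: cos h₀ = −tan ϕ · tan δ = -1.1622 ≤ −1, so the Sun never sets (polar day) and h₀ = π.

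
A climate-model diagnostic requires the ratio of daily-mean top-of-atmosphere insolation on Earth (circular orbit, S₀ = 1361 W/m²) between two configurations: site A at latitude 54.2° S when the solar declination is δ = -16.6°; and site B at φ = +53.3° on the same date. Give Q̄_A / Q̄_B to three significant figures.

Q̄_A / Q̄_B ≈ 3.75

— Configuration A (φ=-54.2°):
cos H₀ = −tan(-54.2°) tan(-16.600°) = -0.4133, H₀ = 1.9969 rad.
Bracket: H₀ sin φ sin δ + cos φ cos δ sin H₀ = 1.9969×-0.81106×-0.28569 + 0.58496×0.95832×0.91058 = 0.462705 + 0.510452 = 0.973157.
Q̄ = (S₀/π) × [bracket] = (1361/π) × 0.973157 = 421.59 W/m².
— Configuration B (φ=+53.3°):
cos H₀ = −tan(+53.3°) tan(-16.600°) = 0.3999, H₀ = 1.1593 rad.
Bracket: H₀ sin φ sin δ + cos φ cos δ sin H₀ = 1.1593×0.80178×-0.28569 + 0.59763×0.95832×0.91654 = -0.265550 + 0.524922 = 0.259372.
Q̄ = (S₀/π) × [bracket] = (1361/π) × 0.259372 = 112.37 W/m².
Ratio Q̄_A / Q̄_B = 421.59 / 112.37 = 3.752.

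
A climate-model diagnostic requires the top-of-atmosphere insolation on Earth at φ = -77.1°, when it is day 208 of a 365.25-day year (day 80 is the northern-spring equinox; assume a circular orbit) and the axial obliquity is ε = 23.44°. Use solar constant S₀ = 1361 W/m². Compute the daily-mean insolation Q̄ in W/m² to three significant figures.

Solar longitude: λ_s = 360° × (208 − 80)/365.25 = 126.160°.
sin δ = sin 23.44° × sin 126.160° = 0.32116, so δ = +18.733°.
cos H₀ = −tan(-77.1°) tan(+18.733°) = 1.4807 ≥ 1 ⇒ polar night, H₀ = 0 and Q̄ = 0.

Q̄ ≈ 0.00 W/m²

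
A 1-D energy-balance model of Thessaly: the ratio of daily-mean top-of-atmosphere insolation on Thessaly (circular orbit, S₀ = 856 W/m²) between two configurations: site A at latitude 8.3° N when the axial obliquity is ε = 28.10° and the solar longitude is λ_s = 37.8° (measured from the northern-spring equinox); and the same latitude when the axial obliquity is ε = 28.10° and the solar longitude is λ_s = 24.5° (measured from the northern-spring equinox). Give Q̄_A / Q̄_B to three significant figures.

Q̄_A / Q̄_B ≈ 0.999

— Configuration A (φ=+8.3°):
Solar declination: sin δ = sin ε · sin λ_s = sin 28.10° × sin 37.8° = 0.28869, so δ = +16.779°.
cos H₀ = −tan(+8.3°) tan(+16.779°) = -0.0440, H₀ = 1.6148 rad.
Bracket: H₀ sin φ sin δ + cos φ cos δ sin H₀ = 1.6148×0.14436×0.28869 + 0.98953×0.95742×0.99903 = 0.067297 + 0.946477 = 1.013774.
Q̄ = (S₀/π) × [bracket] = (856/π) × 1.013774 = 276.23 W/m².
— Configuration B (φ=+8.3°):
Solar declination: sin δ = sin ε · sin λ_s = sin 28.10° × sin 24.5° = 0.19533, so δ = +11.264°.
cos H₀ = −tan(+8.3°) tan(+11.264°) = -0.0291, H₀ = 1.5999 rad.
Bracket: H₀ sin φ sin δ + cos φ cos δ sin H₀ = 1.5999×0.14436×0.19533 + 0.98953×0.98074×0.99958 = 0.045114 + 0.970064 = 1.015178.
Q̄ = (S₀/π) × [bracket] = (856/π) × 1.015178 = 276.61 W/m².
Ratio Q̄_A / Q̄_B = 276.23 / 276.61 = 0.9986.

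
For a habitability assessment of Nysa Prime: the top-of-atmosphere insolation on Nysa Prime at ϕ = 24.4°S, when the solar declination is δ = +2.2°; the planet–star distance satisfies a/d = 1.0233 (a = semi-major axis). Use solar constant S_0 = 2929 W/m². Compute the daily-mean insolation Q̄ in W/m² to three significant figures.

cos h₀ = −tan(-24.4°) tan(+2.200°) = 0.0174, h₀ = 1.5534 rad.
Bracket: h₀ sin ϕ sin δ + cos ϕ cos δ sin h₀ = 1.5534×-0.41310×0.03839 + 0.91068×0.99926×0.99985 = -0.024635 + 0.909870 = 0.885235.
Inverse-square distance factor (a/d)² = 1.0233² = 1.047143.
Q̄ = (S_0/π) × 1.047143 × [bracket] = (2929/π) × 1.047143 × 0.885235 = 864.2 W/m².

Q̄ ≈ 864 W/m²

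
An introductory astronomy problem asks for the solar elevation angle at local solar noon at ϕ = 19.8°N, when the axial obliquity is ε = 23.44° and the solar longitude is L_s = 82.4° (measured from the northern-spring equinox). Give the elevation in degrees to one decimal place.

Solar declination: sin δ = sin ε · sin L_s = sin 23.44° × sin 82.4° = 0.39429, so δ = +23.222°.
At local noon the hour angle is zero, so the zenith angle equals |ϕ − δ| = |+19.8° − (+23.222°)| = 3.422°.
Elevation = 90° − 3.422° = 86.6°.

86.6°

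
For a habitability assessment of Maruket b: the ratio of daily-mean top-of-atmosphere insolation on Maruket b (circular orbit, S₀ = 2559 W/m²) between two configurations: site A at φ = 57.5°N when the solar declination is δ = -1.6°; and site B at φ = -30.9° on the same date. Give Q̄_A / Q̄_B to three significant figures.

— Configuration A (φ=+57.5°):
cos H₀ = −tan(+57.5°) tan(-1.600°) = 0.0438, H₀ = 1.5269 rad.
Bracket: H₀ sin φ sin δ + cos φ cos δ sin H₀ = 1.5269×0.84339×-0.02792 + 0.53730×0.99961×0.99904 = -0.035955 + 0.536575 = 0.500620.
Q̄ = (S₀/π) × [bracket] = (2559/π) × 0.500620 = 407.78 W/m².
— Configuration B (φ=-30.9°):
cos H₀ = −tan(-30.9°) tan(-1.600°) = -0.0167, H₀ = 1.5875 rad.
Bracket: H₀ sin φ sin δ + cos φ cos δ sin H₀ = 1.5875×-0.51354×-0.02792 + 0.85806×0.99961×0.99986 = 0.022762 + 0.857605 = 0.880367.
Q̄ = (S₀/π) × [bracket] = (2559/π) × 0.880367 = 717.11 W/m².
Ratio Q̄_A / Q̄_B = 407.78 / 717.11 = 0.5686.

Q̄_A / Q̄_B ≈ 0.569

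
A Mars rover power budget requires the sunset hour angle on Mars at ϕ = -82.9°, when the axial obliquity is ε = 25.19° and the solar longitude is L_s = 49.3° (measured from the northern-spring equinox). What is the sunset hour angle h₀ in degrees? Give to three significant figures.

Solar declination: sin δ = sin ε · sin L_s = sin 25.19° × sin 49.3° = 0.32268, so δ = +18.825°.
cos h₀ = −tan ϕ · tan δ = 2.7370 ≥ 1, so the Sun never rises (polar night) and h₀ = 0.

h₀ = 0.00°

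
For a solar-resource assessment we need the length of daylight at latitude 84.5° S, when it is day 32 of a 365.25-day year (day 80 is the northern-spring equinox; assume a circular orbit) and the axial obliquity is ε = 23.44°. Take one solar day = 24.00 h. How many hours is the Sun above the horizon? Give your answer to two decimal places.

24.00 h

Solar longitude: λ_s = 360° × (32 − 80)/365.25 = -47.310°, i.e. -47.310° + 360° = 312.690°.
sin δ = sin 23.44° × sin 312.690° = -0.29239, so δ = -17.001°.
Sunrise equation: cos H₀ = −tan φ · tan δ = -3.1753 ≤ −1, so the Sun never sets (polar day) and H₀ = π.
Daylight = 2H₀/(2π) × 24.00 h = (3.1416/π) × 24.00 = 24.00 h.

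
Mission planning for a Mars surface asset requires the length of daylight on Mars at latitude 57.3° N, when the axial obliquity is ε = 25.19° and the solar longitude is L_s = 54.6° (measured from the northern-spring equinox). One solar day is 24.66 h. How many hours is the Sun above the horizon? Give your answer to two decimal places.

17.15 h

Solar declination: sin δ = sin ε · sin L_s = sin 25.19° × sin 54.6° = 0.34694, so δ = +20.300°.
cos h₀ = −tan ϕ · tan δ = −tan(+57.3°) × tan(+20.300°) = -0.5762, so h₀ = 2.1849 rad = 125.18°.
Daylight = 2h₀/(2π) × 24.66 h = (2.1849/π) × 24.66 = 17.15 h.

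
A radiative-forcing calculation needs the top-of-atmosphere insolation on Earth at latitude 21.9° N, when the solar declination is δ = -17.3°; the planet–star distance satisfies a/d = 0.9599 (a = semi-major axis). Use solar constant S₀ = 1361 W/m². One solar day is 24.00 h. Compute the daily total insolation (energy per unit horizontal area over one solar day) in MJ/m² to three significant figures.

cos H₀ = −tan(+21.9°) tan(-17.300°) = 0.1252, H₀ = 1.4453 rad.
Bracket: H₀ sin φ sin δ + cos φ cos δ sin H₀ = 1.4453×0.37299×-0.29737 + 0.92784×0.95476×0.99213 = -0.160307 + 0.878893 = 0.718586.
Inverse-square distance factor (a/d)² = 0.9599² = 0.921408.
Q̄ = (S₀/π) × 0.921408 × [bracket] = (1361/π) × 0.921408 × 0.718586 = 286.84 W/m².
Daily total = Q̄ × 24.00 h × 3600 s/h = 286.84 × 24.00 × 3600 / 10⁶ = 24.78 MJ/m².

24.8 MJ/m²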